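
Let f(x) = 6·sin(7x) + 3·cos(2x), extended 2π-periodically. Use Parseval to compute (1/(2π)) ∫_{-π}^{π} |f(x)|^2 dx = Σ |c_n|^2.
Σ |c_n|^2 = 45/2

Expand |f|^2 and use orthogonality of {sin(nx), cos(mx)} on [-π, π]:
  ∫_{-π}^{π} sin(nx)^2 dx = π, ∫ cos(mx)^2 dx = π, and cross terms integrate to 0.
So ∫_{-π}^{π} f(x)^2 dx = 6^2 · π + 3^2 · π = (36 + 9)π.
Divide by 2π: (36 + 9)/2 = 45/2.
By Parseval, this equals Σ |c_n|^2.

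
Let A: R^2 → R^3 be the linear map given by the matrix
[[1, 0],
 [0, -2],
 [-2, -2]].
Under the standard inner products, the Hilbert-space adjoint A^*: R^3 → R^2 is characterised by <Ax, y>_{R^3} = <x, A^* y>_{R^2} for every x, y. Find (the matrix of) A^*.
A^* = A^T =
[[1, 0, -2],
 [0, -2, -2]]

For real matrices with standard dot products, the defining identity <Ax, y> = <x, A^* y> gives (Ax)^T y = x^T (A^*) y, i.e. x^T A^T y = x^T (A^*) y. Since this holds for all x, y, we must have A^* = A^T. Therefore
A^* =
[[1, 0, -2],
 [0, -2, -2]].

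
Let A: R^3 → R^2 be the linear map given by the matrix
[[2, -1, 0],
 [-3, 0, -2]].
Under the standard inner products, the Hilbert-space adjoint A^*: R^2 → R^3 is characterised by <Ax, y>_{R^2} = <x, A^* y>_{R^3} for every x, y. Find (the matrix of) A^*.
A^* = A^T =
[[2, -3],
 [-1, 0],
 [0, -2]]

For real matrices with standard dot products, the defining identity <Ax, y> = <x, A^* y> gives (Ax)^T y = x^T (A^*) y, i.e. x^T A^T y = x^T (A^*) y. Since this holds for all x, y, we must have A^* = A^T. Therefore
A^* =
[[2, -3],
 [-1, 0],
 [0, -2]].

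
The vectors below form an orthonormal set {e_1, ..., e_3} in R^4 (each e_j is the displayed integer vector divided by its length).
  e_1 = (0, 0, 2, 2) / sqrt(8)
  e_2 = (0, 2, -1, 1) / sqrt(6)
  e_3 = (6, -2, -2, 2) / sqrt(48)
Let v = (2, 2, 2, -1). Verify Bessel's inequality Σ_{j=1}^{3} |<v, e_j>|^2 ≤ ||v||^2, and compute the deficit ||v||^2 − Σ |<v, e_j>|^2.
Σ |<v, e_j>|^2 = 3/4; ||v||^2 = 13; deficit = 49/4

Write each e_j = u_j / sqrt(<u_j, u_j>) where u_j is the displayed integer vector. Then <v, e_j> = <v, u_j> / sqrt(<u_j, u_j>), so |<v, e_j>|^2 = <v, u_j>^2 / <u_j, u_j>.
Coefficients: <v, e_1> = 2/sqrt(8), <v, e_2> = 1/sqrt(6), <v, e_3> = 2/sqrt(48).
Square and sum: Σ |<v, e_j>|^2 = 3/4.
Compute ||v||^2 = v·v = 13.
Deficit = 13 − 3/4 = 49/4 ≥ 0, confirming Bessel's inequality. (The deficit equals ||v − Σ <v,e_j> e_j||^2, the squared distance from v to span{e_j}.)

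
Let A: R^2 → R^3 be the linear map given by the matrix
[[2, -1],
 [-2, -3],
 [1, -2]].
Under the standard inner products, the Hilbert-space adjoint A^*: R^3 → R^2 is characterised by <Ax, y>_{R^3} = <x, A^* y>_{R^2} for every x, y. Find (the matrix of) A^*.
A^* = A^T =
[[2, -2, 1],
 [-1, -3, -2]]

For real matrices with standard dot products, the defining identity <Ax, y> = <x, A^* y> gives (Ax)^T y = x^T (A^*) y, i.e. x^T A^T y = x^T (A^*) y. Since this holds for all x, y, we must have A^* = A^T. Therefore
A^* =
[[2, -2, 1],
 [-1, -3, -2]].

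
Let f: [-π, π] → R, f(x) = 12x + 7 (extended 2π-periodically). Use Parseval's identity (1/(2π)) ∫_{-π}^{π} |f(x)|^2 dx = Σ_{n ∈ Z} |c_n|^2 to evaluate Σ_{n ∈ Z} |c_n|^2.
Σ |c_n|^2 = 48π^2 + 49

Expand and integrate term by term over [-π, π]:
  ∫ (12x)^2 dx = 144·(2π^3/3); ∫ 2·12·(7)·x dx = 0 (odd integrand); ∫ 7^2 dx = 49·2π.
So (1/(2π)) ∫_{-π}^{π} (12x + 7)^2 dx = 144π^2/3 + 49 = 48π^2 + 49.
Parseval ⇒ Σ |c_n|^2 = 48π^2 + 49.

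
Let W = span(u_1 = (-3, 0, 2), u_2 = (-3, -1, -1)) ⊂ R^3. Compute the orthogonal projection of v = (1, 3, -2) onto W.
proj_W(v) = (78/47, 3/94, -95/94)

Set up U = [u_1 | ... | u_2] ∈ R^(3×2). The projector onto W = col(U) is P = U (U^T U)^(-1) U^T.
Compute U^T U =
  [13, 7]
  [7, 11],
and U^T v = (-7, -4).
Solve U^T U · c = U^T v for the coefficients: c = (-49/94, -3/94). The projection is proj_W(v) = U c.
Check: (v - proj_W(v)) · u_1 = 0  (should be 0).
Check: (v - proj_W(v)) · u_2 = 0  (should be 0).
Result: proj_W(v) = (78/47, 3/94, -95/94).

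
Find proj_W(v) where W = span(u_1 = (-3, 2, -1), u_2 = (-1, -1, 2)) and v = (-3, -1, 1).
proj_W(v) = (-216/83, -6/83, 138/83)

Set up U = [u_1 | ... | u_2] ∈ R^(3×2). The projector onto W = col(U) is P = U (U^T U)^(-1) U^T.
Compute U^T U =
  [14, -1]
  [-1, 6],
and U^T v = (6, 6).
Solve U^T U · c = U^T v for the coefficients: c = (42/83, 90/83). The projection is proj_W(v) = U c.
Check: (v - proj_W(v)) · u_1 = 0  (should be 0).
Check: (v - proj_W(v)) · u_2 = 0  (should be 0).
Result: proj_W(v) = (-216/83, -6/83, 138/83).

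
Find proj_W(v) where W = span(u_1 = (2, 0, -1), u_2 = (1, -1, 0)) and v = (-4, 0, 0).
proj_W(v) = (-10/3, 2/3, 4/3)

Set up U = [u_1 | ... | u_2] ∈ R^(3×2). The projector onto W = col(U) is P = U (U^T U)^(-1) U^T.
Compute U^T U =
  [5, 2]
  [2, 2],
and U^T v = (-8, -4).
Solve U^T U · c = U^T v for the coefficients: c = (-4/3, -2/3). The projection is proj_W(v) = U c.
Check: (v - proj_W(v)) · u_1 = 0  (should be 0).
Check: (v - proj_W(v)) · u_2 = 0  (should be 0).
Result: proj_W(v) = (-10/3, 2/3, 4/3).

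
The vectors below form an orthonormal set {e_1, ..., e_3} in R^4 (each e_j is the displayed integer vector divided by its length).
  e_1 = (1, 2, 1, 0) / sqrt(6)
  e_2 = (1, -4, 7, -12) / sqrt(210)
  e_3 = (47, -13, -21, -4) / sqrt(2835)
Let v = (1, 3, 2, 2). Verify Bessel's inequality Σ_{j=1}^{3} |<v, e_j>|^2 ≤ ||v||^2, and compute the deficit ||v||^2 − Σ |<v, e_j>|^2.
Σ |<v, e_j>|^2 = 146/9; ||v||^2 = 18; deficit = 16/9

Write each e_j = u_j / sqrt(<u_j, u_j>) where u_j is the displayed integer vector. Then <v, e_j> = <v, u_j> / sqrt(<u_j, u_j>), so |<v, e_j>|^2 = <v, u_j>^2 / <u_j, u_j>.
Coefficients: <v, e_1> = 9/sqrt(6), <v, e_2> = -21/sqrt(210), <v, e_3> = -42/sqrt(2835).
Square and sum: Σ |<v, e_j>|^2 = 146/9.
Compute ||v||^2 = v·v = 18.
Deficit = 18 − 146/9 = 16/9 ≥ 0, confirming Bessel's inequality. (The deficit equals ||v − Σ <v,e_j> e_j||^2, the squared distance from v to span{e_j}.)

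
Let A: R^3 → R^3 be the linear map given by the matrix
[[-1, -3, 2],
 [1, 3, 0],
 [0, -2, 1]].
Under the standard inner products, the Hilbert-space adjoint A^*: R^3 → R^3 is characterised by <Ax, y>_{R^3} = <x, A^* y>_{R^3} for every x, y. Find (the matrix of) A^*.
A^* = A^T =
[[-1, 1, 0],
 [-3, 3, -2],
 [2, 0, 1]]

For real matrices with standard dot products, the defining identity <Ax, y> = <x, A^* y> gives (Ax)^T y = x^T (A^*) y, i.e. x^T A^T y = x^T (A^*) y. Since this holds for all x, y, we must have A^* = A^T. Therefore
A^* =
[[-1, 1, 0],
 [-3, 3, -2],
 [2, 0, 1]].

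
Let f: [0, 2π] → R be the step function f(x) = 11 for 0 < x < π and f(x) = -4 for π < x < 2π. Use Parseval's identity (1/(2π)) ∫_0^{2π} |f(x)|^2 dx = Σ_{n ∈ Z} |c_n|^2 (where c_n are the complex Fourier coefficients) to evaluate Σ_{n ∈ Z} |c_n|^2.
Σ |c_n|^2 = 137/2

Parseval equates the L^2 energy of f (normalised by 1/(2π)) with the ℓ^2 sum of its Fourier coefficients: (1/(2π)) ∫_0^{2π} |f|^2 = Σ |c_n|^2.
Compute the left side: (1/(2π)) [∫_0^π 11^2 dx + ∫_π^{2π} (-4)^2 dx] = (1/(2π)) · (121π + 16π) = (121 + 16)/2 = 137/2.
So Σ_{n ∈ Z} |c_n|^2 = 137/2.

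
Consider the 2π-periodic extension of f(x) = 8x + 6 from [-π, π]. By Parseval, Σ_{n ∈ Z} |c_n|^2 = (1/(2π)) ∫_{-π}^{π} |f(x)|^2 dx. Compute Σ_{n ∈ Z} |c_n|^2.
Σ |c_n|^2 = 64π^2/3 + 36

Expand and integrate term by term over [-π, π]:
  ∫ (8x)^2 dx = 64·(2π^3/3); ∫ 2·8·(6)·x dx = 0 (odd integrand); ∫ 6^2 dx = 36·2π.
So (1/(2π)) ∫_{-π}^{π} (8x + 6)^2 dx = 64π^2/3 + 36 = 64π^2/3 + 36.
Parseval ⇒ Σ |c_n|^2 = 64π^2/3 + 36.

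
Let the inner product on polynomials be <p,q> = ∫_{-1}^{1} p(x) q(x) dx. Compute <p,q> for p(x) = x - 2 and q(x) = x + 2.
<p,q> = -22/3

Expand the product: p(x)·q(x) = x^2 - 4.
∫_{-1}^{1} of each monomial x^k gives [2/(k+1) if k even, 0 if k odd]. Integrating term-by-term (or equivalently evaluating the antiderivative F(x) = x^3/3 - 4*x at the endpoints):
  F(1) − F(−1) = -11/3 − (11/3) = -22/3.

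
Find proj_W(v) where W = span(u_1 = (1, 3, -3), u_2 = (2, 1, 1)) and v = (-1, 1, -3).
proj_W(v) = (-61/55, 62/55, -32/11)

Set up U = [u_1 | ... | u_2] ∈ R^(3×2). The projector onto W = col(U) is P = U (U^T U)^(-1) U^T.
Compute U^T U =
  [19, 2]
  [2, 6],
and U^T v = (11, -4).
Solve U^T U · c = U^T v for the coefficients: c = (37/55, -49/55). The projection is proj_W(v) = U c.
Check: (v - proj_W(v)) · u_1 = 0  (should be 0).
Check: (v - proj_W(v)) · u_2 = 0  (should be 0).
Result: proj_W(v) = (-61/55, 62/55, -32/11).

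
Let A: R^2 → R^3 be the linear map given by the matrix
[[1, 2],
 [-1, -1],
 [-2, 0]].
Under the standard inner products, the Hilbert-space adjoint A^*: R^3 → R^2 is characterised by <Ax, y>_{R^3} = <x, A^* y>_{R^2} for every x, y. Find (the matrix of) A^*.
A^* = A^T =
[[1, -1, -2],
 [2, -1, 0]]

For real matrices with standard dot products, the defining identity <Ax, y> = <x, A^* y> gives (Ax)^T y = x^T (A^*) y, i.e. x^T A^T y = x^T (A^*) y. Since this holds for all x, y, we must have A^* = A^T. Therefore
A^* =
[[1, -1, -2],
 [2, -1, 0]].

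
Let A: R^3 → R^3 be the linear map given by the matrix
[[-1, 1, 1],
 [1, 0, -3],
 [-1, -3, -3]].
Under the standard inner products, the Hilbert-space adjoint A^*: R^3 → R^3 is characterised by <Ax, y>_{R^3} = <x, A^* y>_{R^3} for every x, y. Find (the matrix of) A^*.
A^* = A^T =
[[-1, 1, -1],
 [1, 0, -3],
 [1, -3, -3]]

For real matrices with standard dot products, the defining identity <Ax, y> = <x, A^* y> gives (Ax)^T y = x^T (A^*) y, i.e. x^T A^T y = x^T (A^*) y. Since this holds for all x, y, we must have A^* = A^T. Therefore
A^* =
[[-1, 1, -1],
 [1, 0, -3],
 [1, -3, -3]].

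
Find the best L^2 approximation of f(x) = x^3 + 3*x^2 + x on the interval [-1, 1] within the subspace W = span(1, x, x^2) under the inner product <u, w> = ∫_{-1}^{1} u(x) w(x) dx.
g(x) = 3*x^2 + 8*x/5

The best approximation g ∈ W is the orthogonal projection of f onto W. Writing g = a_0 + a_1 x + a_2 x^2, the coefficients solve the normal equations G · a = b where
  G_{ij} = <φ_i, φ_j> and b_i = <f, φ_i>, with φ_0 = 1, φ_1 = x, φ_2 = x^2.
G =
  [2, 0, 2/3]
  [0, 2/3, 0]
  [2/3, 0, 2/5],
b = (2, 16/15, 6/5).
Solving gives a_0 = 0, a_1 = 8/5, a_2 = 3, so
  g(x) = 3*x^2 + 8*x/5.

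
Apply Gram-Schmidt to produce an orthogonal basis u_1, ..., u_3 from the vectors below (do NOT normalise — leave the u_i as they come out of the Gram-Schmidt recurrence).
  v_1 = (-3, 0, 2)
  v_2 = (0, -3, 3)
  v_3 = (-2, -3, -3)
Orthogonal basis:
  u_1 = (-3, 0, 2)
  u_2 = (18/13, -3, 27/13)
  u_3 = (-2, -3, -3)

Apply the Gram-Schmidt recurrence
  u_1 = v_1
  u_i = v_i − Σ_{j<i} ((v_i · u_j) / (u_j · u_j)) · u_j.

Step by step this gives:
  u_1 = (-3, 0, 2)
  u_2 = (18/13, -3, 27/13)
  u_3 = (-2, -3, -3)

Orthogonality check:
  u_2 · u_1 = 0 (should be 0)
  u_3 · u_1 = 0 (should be 0)
  u_3 · u_2 = 0 (should be 0)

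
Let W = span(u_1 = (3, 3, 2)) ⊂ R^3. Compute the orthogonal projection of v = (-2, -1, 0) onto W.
proj_W(v) = (-27/22, -27/22, -9/11)

Set up U = [u_1 | ... | u_1] ∈ R^(3×1). The projector onto W = col(U) is P = U (U^T U)^(-1) U^T.
Compute U^T U =
  [22],
and U^T v = (-9).
Solve U^T U · c = U^T v for the coefficients: c = (-9/22). The projection is proj_W(v) = U c.
Check: (v - proj_W(v)) · u_1 = 0  (should be 0).
Result: proj_W(v) = (-27/22, -27/22, -9/11).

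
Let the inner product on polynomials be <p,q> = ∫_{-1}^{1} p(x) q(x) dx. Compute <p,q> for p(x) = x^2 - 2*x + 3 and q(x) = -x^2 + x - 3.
<p,q> = -356/15

Expand the product: p(x)·q(x) = -x^4 + 3*x^3 - 8*x^2 + 9*x - 9.
∫_{-1}^{1} of each monomial x^k gives [2/(k+1) if k even, 0 if k odd]. Integrating term-by-term (or equivalently evaluating the antiderivative F(x) = -x^5/5 + 3*x^4/4 - 8*x^3/3 + 9*x^2/2 - 9*x at the endpoints):
  F(1) − F(−1) = -397/60 − (1027/60) = -356/15.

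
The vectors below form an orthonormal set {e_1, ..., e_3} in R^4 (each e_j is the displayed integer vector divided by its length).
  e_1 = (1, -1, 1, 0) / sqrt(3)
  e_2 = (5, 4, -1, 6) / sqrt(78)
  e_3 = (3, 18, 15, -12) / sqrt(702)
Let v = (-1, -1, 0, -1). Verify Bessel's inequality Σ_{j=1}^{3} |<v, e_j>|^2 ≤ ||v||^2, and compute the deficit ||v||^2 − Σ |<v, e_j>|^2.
Σ |<v, e_j>|^2 = 3; ||v||^2 = 3; deficit = 0

Write each e_j = u_j / sqrt(<u_j, u_j>) where u_j is the displayed integer vector. Then <v, e_j> = <v, u_j> / sqrt(<u_j, u_j>), so |<v, e_j>|^2 = <v, u_j>^2 / <u_j, u_j>.
Coefficients: <v, e_1> = 0/sqrt(3), <v, e_2> = -15/sqrt(78), <v, e_3> = -9/sqrt(702).
Square and sum: Σ |<v, e_j>|^2 = 3.
Compute ||v||^2 = v·v = 3.
Deficit = 3 − 3 = 0 ≥ 0, confirming Bessel's inequality. (The deficit equals ||v − Σ <v,e_j> e_j||^2, the squared distance from v to span{e_j}.)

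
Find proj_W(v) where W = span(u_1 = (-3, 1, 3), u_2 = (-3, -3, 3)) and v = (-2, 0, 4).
proj_W(v) = (-3, 0, 3)

Set up U = [u_1 | ... | u_2] ∈ R^(3×2). The projector onto W = col(U) is P = U (U^T U)^(-1) U^T.
Compute U^T U =
  [19, 15]
  [15, 27],
and U^T v = (18, 18).
Solve U^T U · c = U^T v for the coefficients: c = (3/4, 1/4). The projection is proj_W(v) = U c.
Check: (v - proj_W(v)) · u_1 = 0  (should be 0).
Check: (v - proj_W(v)) · u_2 = 0  (should be 0).
Result: proj_W(v) = (-3, 0, 3).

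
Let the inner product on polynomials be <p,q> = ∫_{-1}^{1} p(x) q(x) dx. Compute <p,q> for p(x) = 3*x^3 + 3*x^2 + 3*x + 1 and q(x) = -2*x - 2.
<p,q> = -72/5

Expand the product: p(x)·q(x) = -6*x^4 - 12*x^3 - 12*x^2 - 8*x - 2.
∫_{-1}^{1} of each monomial x^k gives [2/(k+1) if k even, 0 if k odd]. Integrating term-by-term (or equivalently evaluating the antiderivative F(x) = -6*x^5/5 - 3*x^4 - 4*x^3 - 4*x^2 - 2*x at the endpoints):
  F(1) − F(−1) = -71/5 − (1/5) = -72/5.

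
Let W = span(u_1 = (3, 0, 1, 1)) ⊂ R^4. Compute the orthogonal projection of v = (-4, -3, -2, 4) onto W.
proj_W(v) = (-30/11, 0, -10/11, -10/11)

Set up U = [u_1 | ... | u_1] ∈ R^(4×1). The projector onto W = col(U) is P = U (U^T U)^(-1) U^T.
Compute U^T U =
  [11],
and U^T v = (-10).
Solve U^T U · c = U^T v for the coefficients: c = (-10/11). The projection is proj_W(v) = U c.
Check: (v - proj_W(v)) · u_1 = 0  (should be 0).
Result: proj_W(v) = (-30/11, 0, -10/11, -10/11).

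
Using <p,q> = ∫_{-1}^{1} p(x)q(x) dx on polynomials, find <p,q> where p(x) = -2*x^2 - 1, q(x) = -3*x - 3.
<p,q> = 10

Expand the product: p(x)·q(x) = 6*x^3 + 6*x^2 + 3*x + 3.
∫_{-1}^{1} of each monomial x^k gives [2/(k+1) if k even, 0 if k odd]. Integrating term-by-term (or equivalently evaluating the antiderivative F(x) = 3*x^4/2 + 2*x^3 + 3*x^2/2 + 3*x at the endpoints):
  F(1) − F(−1) = 8 − (-2) = 10.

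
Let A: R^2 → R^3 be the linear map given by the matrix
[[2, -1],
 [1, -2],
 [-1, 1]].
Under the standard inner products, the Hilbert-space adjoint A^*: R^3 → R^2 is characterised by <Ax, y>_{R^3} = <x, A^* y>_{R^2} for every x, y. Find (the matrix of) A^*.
A^* = A^T =
[[2, 1, -1],
 [-1, -2, 1]]

For real matrices with standard dot products, the defining identity <Ax, y> = <x, A^* y> gives (Ax)^T y = x^T (A^*) y, i.e. x^T A^T y = x^T (A^*) y. Since this holds for all x, y, we must have A^* = A^T. Therefore
A^* =
[[2, 1, -1],
 [-1, -2, 1]].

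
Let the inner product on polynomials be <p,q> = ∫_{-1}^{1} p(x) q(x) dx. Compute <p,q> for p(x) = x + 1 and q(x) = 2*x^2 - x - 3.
<p,q> = -16/3

Expand the product: p(x)·q(x) = 2*x^3 + x^2 - 4*x - 3.
∫_{-1}^{1} of each monomial x^k gives [2/(k+1) if k even, 0 if k odd]. Integrating term-by-term (or equivalently evaluating the antiderivative F(x) = x^4/2 + x^3/3 - 2*x^2 - 3*x at the endpoints):
  F(1) − F(−1) = -25/6 − (7/6) = -16/3.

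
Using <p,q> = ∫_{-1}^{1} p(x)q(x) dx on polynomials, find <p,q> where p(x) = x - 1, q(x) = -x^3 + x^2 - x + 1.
<p,q> = -56/15

Expand the product: p(x)·q(x) = -x^4 + 2*x^3 - 2*x^2 + 2*x - 1.
∫_{-1}^{1} of each monomial x^k gives [2/(k+1) if k even, 0 if k odd]. Integrating term-by-term (or equivalently evaluating the antiderivative F(x) = -x^5/5 + x^4/2 - 2*x^3/3 + x^2 - x at the endpoints):
  F(1) − F(−1) = -11/30 − (101/30) = -56/15.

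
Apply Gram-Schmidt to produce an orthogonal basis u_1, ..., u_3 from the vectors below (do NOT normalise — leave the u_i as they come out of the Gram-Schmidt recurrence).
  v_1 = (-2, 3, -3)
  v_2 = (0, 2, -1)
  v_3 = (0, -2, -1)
Orthogonal basis:
  u_1 = (-2, 3, -3)
  u_2 = (9/11, 17/22, 5/22)
  u_3 = (24/29, -16/29, -32/29)

Apply the Gram-Schmidt recurrence
  u_1 = v_1
  u_i = v_i − Σ_{j<i} ((v_i · u_j) / (u_j · u_j)) · u_j.

Step by step this gives:
  u_1 = (-2, 3, -3)
  u_2 = (9/11, 17/22, 5/22)
  u_3 = (24/29, -16/29, -32/29)

Orthogonality check:
  u_2 · u_1 = 0 (should be 0)
  u_3 · u_1 = 0 (should be 0)
  u_3 · u_2 = 0 (should be 0)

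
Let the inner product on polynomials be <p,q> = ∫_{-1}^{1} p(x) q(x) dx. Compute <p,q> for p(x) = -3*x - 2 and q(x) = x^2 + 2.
<p,q> = -28/3

Expand the product: p(x)·q(x) = -3*x^3 - 2*x^2 - 6*x - 4.
∫_{-1}^{1} of each monomial x^k gives [2/(k+1) if k even, 0 if k odd]. Integrating term-by-term (or equivalently evaluating the antiderivative F(x) = -3*x^4/4 - 2*x^3/3 - 3*x^2 - 4*x at the endpoints):
  F(1) − F(−1) = -101/12 − (11/12) = -28/3.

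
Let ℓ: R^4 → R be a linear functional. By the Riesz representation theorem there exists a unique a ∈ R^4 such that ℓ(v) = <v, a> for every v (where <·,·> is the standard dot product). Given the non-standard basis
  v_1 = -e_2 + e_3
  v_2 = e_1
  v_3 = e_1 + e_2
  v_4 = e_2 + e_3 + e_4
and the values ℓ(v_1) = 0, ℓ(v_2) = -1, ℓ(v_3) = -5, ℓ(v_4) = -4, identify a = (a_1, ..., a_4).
a = (-1, -4, -4, 4)

Write a = (a_1, ..., a_4) in the standard basis. For each basis vector v_i, ℓ(v_i) = <v_i, a> is a linear equation in the a_j's. Collect the n equations into a matrix system V a = ℓ, where row i of V is v_i (expressed in the standard basis). Since V is invertible (lower-triangular with 1s on the diagonal, up to permutation), solve by back-substitution:
  V =
[[0, -1, 1, 0],
 [1, 0, 0, 0],
 [1, 1, 0, 0],
 [0, 1, 1, 1]]
  V a = (0, -1, -5, -4)
Solving gives a = (-1, -4, -4, 4).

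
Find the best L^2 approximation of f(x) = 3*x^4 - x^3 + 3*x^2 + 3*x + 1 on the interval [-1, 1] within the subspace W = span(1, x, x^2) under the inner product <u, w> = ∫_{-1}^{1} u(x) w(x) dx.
g(x) = 39*x^2/7 + 12*x/5 + 26/35

The best approximation g ∈ W is the orthogonal projection of f onto W. Writing g = a_0 + a_1 x + a_2 x^2, the coefficients solve the normal equations G · a = b where
  G_{ij} = <φ_i, φ_j> and b_i = <f, φ_i>, with φ_0 = 1, φ_1 = x, φ_2 = x^2.
G =
  [2, 0, 2/3]
  [0, 2/3, 0]
  [2/3, 0, 2/5],
b = (26/5, 8/5, 286/105).
Solving gives a_0 = 26/35, a_1 = 12/5, a_2 = 39/7, so
  g(x) = 39*x^2/7 + 12*x/5 + 26/35.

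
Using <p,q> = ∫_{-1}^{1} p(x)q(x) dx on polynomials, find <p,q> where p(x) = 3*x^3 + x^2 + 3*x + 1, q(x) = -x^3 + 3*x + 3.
<p,q> = 544/35

Expand the product: p(x)·q(x) = -3*x^6 - x^5 + 6*x^4 + 11*x^3 + 12*x^2 + 12*x + 3.
∫_{-1}^{1} of each monomial x^k gives [2/(k+1) if k even, 0 if k odd]. Integrating term-by-term (or equivalently evaluating the antiderivative F(x) = -3*x^7/7 - x^6/6 + 6*x^5/5 + 11*x^4/4 + 4*x^3 + 6*x^2 + 3*x at the endpoints):
  F(1) − F(−1) = 6869/420 − (341/420) = 544/35.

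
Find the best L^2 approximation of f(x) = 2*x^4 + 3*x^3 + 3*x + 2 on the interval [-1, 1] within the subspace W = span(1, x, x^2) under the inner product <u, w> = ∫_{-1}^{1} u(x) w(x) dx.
g(x) = 12*x^2/7 + 24*x/5 + 64/35

The best approximation g ∈ W is the orthogonal projection of f onto W. Writing g = a_0 + a_1 x + a_2 x^2, the coefficients solve the normal equations G · a = b where
  G_{ij} = <φ_i, φ_j> and b_i = <f, φ_i>, with φ_0 = 1, φ_1 = x, φ_2 = x^2.
G =
  [2, 0, 2/3]
  [0, 2/3, 0]
  [2/3, 0, 2/5],
b = (24/5, 16/5, 40/21).
Solving gives a_0 = 64/35, a_1 = 24/5, a_2 = 12/7, so
  g(x) = 12*x^2/7 + 24*x/5 + 64/35.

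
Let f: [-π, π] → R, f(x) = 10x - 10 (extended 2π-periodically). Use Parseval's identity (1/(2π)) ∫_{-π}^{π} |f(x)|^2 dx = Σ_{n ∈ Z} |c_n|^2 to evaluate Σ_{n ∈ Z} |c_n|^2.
Σ |c_n|^2 = 100π^2/3 + 100

Expand and integrate term by term over [-π, π]:
  ∫ (10x)^2 dx = 100·(2π^3/3); ∫ 2·10·(-10)·x dx = 0 (odd integrand); ∫ (-10)^2 dx = 100·2π.
So (1/(2π)) ∫_{-π}^{π} (10x - 10)^2 dx = 100π^2/3 + 100 = 100π^2/3 + 100.
Parseval ⇒ Σ |c_n|^2 = 100π^2/3 + 100.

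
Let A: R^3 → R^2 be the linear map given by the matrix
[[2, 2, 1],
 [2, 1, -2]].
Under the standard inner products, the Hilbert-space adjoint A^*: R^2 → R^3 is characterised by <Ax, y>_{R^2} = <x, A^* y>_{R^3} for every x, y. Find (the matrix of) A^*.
A^* = A^T =
[[2, 2],
 [2, 1],
 [1, -2]]

For real matrices with standard dot products, the defining identity <Ax, y> = <x, A^* y> gives (Ax)^T y = x^T (A^*) y, i.e. x^T A^T y = x^T (A^*) y. Since this holds for all x, y, we must have A^* = A^T. Therefore
A^* =
[[2, 2],
 [2, 1],
 [1, -2]].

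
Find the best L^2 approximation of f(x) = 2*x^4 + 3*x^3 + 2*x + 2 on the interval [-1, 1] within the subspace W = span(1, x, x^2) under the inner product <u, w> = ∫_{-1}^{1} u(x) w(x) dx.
g(x) = 12*x^2/7 + 19*x/5 + 64/35

The best approximation g ∈ W is the orthogonal projection of f onto W. Writing g = a_0 + a_1 x + a_2 x^2, the coefficients solve the normal equations G · a = b where
  G_{ij} = <φ_i, φ_j> and b_i = <f, φ_i>, with φ_0 = 1, φ_1 = x, φ_2 = x^2.
G =
  [2, 0, 2/3]
  [0, 2/3, 0]
  [2/3, 0, 2/5],
b = (24/5, 38/15, 40/21).
Solving gives a_0 = 64/35, a_1 = 19/5, a_2 = 12/7, so
  g(x) = 12*x^2/7 + 19*x/5 + 64/35.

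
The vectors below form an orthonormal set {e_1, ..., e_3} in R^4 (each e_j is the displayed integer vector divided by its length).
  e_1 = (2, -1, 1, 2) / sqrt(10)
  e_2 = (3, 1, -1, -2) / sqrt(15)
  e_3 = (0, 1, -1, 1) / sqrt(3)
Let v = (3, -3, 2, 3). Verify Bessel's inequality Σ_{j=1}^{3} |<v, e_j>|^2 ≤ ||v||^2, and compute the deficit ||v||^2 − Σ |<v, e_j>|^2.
Σ |<v, e_j>|^2 = 61/2; ||v||^2 = 31; deficit = 1/2

Write each e_j = u_j / sqrt(<u_j, u_j>) where u_j is the displayed integer vector. Then <v, e_j> = <v, u_j> / sqrt(<u_j, u_j>), so |<v, e_j>|^2 = <v, u_j>^2 / <u_j, u_j>.
Coefficients: <v, e_1> = 17/sqrt(10), <v, e_2> = -2/sqrt(15), <v, e_3> = -2/sqrt(3).
Square and sum: Σ |<v, e_j>|^2 = 61/2.
Compute ||v||^2 = v·v = 31.
Deficit = 31 − 61/2 = 1/2 ≥ 0, confirming Bessel's inequality. (The deficit equals ||v − Σ <v,e_j> e_j||^2, the squared distance from v to span{e_j}.)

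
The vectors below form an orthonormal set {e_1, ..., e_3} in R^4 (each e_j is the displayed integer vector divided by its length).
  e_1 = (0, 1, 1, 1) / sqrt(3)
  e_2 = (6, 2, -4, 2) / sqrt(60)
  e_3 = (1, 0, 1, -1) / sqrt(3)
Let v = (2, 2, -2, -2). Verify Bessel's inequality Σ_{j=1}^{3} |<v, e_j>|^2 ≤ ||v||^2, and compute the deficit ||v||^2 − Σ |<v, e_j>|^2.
Σ |<v, e_j>|^2 = 28/3; ||v||^2 = 16; deficit = 20/3

Write each e_j = u_j / sqrt(<u_j, u_j>) where u_j is the displayed integer vector. Then <v, e_j> = <v, u_j> / sqrt(<u_j, u_j>), so |<v, e_j>|^2 = <v, u_j>^2 / <u_j, u_j>.
Coefficients: <v, e_1> = -2/sqrt(3), <v, e_2> = 20/sqrt(60), <v, e_3> = 2/sqrt(3).
Square and sum: Σ |<v, e_j>|^2 = 28/3.
Compute ||v||^2 = v·v = 16.
Deficit = 16 − 28/3 = 20/3 ≥ 0, confirming Bessel's inequality. (The deficit equals ||v − Σ <v,e_j> e_j||^2, the squared distance from v to span{e_j}.)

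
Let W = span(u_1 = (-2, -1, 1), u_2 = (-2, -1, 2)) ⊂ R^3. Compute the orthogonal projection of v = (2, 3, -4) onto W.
proj_W(v) = (14/5, 7/5, -4)

Set up U = [u_1 | ... | u_2] ∈ R^(3×2). The projector onto W = col(U) is P = U (U^T U)^(-1) U^T.
Compute U^T U =
  [6, 7]
  [7, 9],
and U^T v = (-11, -15).
Solve U^T U · c = U^T v for the coefficients: c = (6/5, -13/5). The projection is proj_W(v) = U c.
Check: (v - proj_W(v)) · u_1 = 0  (should be 0).
Check: (v - proj_W(v)) · u_2 = 0  (should be 0).
Result: proj_W(v) = (14/5, 7/5, -4).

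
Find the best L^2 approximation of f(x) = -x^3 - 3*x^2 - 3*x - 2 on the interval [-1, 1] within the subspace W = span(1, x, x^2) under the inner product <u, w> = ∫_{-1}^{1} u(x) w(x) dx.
g(x) = -3*x^2 - 18*x/5 - 2

The best approximation g ∈ W is the orthogonal projection of f onto W. Writing g = a_0 + a_1 x + a_2 x^2, the coefficients solve the normal equations G · a = b where
  G_{ij} = <φ_i, φ_j> and b_i = <f, φ_i>, with φ_0 = 1, φ_1 = x, φ_2 = x^2.
G =
  [2, 0, 2/3]
  [0, 2/3, 0]
  [2/3, 0, 2/5],
b = (-6, -12/5, -38/15).
Solving gives a_0 = -2, a_1 = -18/5, a_2 = -3, so
  g(x) = -3*x^2 - 18*x/5 - 2.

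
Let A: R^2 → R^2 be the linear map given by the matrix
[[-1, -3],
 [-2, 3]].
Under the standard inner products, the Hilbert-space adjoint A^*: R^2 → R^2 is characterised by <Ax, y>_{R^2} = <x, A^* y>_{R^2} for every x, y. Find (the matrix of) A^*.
A^* = A^T =
[[-1, -2],
 [-3, 3]]

For real matrices with standard dot products, the defining identity <Ax, y> = <x, A^* y> gives (Ax)^T y = x^T (A^*) y, i.e. x^T A^T y = x^T (A^*) y. Since this holds for all x, y, we must have A^* = A^T. Therefore
A^* =
[[-1, -2],
 [-3, 3]].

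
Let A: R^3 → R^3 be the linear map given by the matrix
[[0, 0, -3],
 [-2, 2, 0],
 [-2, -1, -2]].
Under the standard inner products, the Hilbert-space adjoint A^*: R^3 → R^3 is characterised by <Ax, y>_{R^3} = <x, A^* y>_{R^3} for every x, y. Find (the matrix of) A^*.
A^* = A^T =
[[0, -2, -2],
 [0, 2, -1],
 [-3, 0, -2]]

For real matrices with standard dot products, the defining identity <Ax, y> = <x, A^* y> gives (Ax)^T y = x^T (A^*) y, i.e. x^T A^T y = x^T (A^*) y. Since this holds for all x, y, we must have A^* = A^T. Therefore
A^* =
[[0, -2, -2],
 [0, 2, -1],
 [-3, 0, -2]].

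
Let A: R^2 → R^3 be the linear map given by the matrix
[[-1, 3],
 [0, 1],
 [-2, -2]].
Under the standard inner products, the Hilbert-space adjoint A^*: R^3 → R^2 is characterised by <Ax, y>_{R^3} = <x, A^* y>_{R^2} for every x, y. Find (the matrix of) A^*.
A^* = A^T =
[[-1, 0, -2],
 [3, 1, -2]]

For real matrices with standard dot products, the defining identity <Ax, y> = <x, A^* y> gives (Ax)^T y = x^T (A^*) y, i.e. x^T A^T y = x^T (A^*) y. Since this holds for all x, y, we must have A^* = A^T. Therefore
A^* =
[[-1, 0, -2],
 [3, 1, -2]].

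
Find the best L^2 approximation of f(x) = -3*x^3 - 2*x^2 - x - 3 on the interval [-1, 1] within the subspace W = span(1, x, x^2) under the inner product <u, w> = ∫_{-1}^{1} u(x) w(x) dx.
g(x) = -2*x^2 - 14*x/5 - 3

The best approximation g ∈ W is the orthogonal projection of f onto W. Writing g = a_0 + a_1 x + a_2 x^2, the coefficients solve the normal equations G · a = b where
  G_{ij} = <φ_i, φ_j> and b_i = <f, φ_i>, with φ_0 = 1, φ_1 = x, φ_2 = x^2.
G =
  [2, 0, 2/3]
  [0, 2/3, 0]
  [2/3, 0, 2/5],
b = (-22/3, -28/15, -14/5).
Solving gives a_0 = -3, a_1 = -14/5, a_2 = -2, so
  g(x) = -2*x^2 - 14*x/5 - 3.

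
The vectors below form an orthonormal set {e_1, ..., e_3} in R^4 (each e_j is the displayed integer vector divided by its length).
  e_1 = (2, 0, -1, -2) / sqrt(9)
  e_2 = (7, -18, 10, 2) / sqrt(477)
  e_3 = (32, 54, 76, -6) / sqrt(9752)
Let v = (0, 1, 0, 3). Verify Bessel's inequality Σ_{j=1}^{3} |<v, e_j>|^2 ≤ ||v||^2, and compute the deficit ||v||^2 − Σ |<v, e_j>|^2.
Σ |<v, e_j>|^2 = 102/23; ||v||^2 = 10; deficit = 128/23

Write each e_j = u_j / sqrt(<u_j, u_j>) where u_j is the displayed integer vector. Then <v, e_j> = <v, u_j> / sqrt(<u_j, u_j>), so |<v, e_j>|^2 = <v, u_j>^2 / <u_j, u_j>.
Coefficients: <v, e_1> = -6/sqrt(9), <v, e_2> = -12/sqrt(477), <v, e_3> = 36/sqrt(9752).
Square and sum: Σ |<v, e_j>|^2 = 102/23.
Compute ||v||^2 = v·v = 10.
Deficit = 10 − 102/23 = 128/23 ≥ 0, confirming Bessel's inequality. (The deficit equals ||v − Σ <v,e_j> e_j||^2, the squared distance from v to span{e_j}.)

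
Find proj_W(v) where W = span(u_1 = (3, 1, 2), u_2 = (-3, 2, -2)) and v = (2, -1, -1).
proj_W(v) = (12/13, -1, 8/13)

Set up U = [u_1 | ... | u_2] ∈ R^(3×2). The projector onto W = col(U) is P = U (U^T U)^(-1) U^T.
Compute U^T U =
  [14, -11]
  [-11, 17],
and U^T v = (3, -6).
Solve U^T U · c = U^T v for the coefficients: c = (-5/39, -17/39). The projection is proj_W(v) = U c.
Check: (v - proj_W(v)) · u_1 = 0  (should be 0).
Check: (v - proj_W(v)) · u_2 = 0  (should be 0).
Result: proj_W(v) = (12/13, -1, 8/13).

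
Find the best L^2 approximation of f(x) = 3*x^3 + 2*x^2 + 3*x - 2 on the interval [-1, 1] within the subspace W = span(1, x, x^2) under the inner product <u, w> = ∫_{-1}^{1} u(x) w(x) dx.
g(x) = 2*x^2 + 24*x/5 - 2

The best approximation g ∈ W is the orthogonal projection of f onto W. Writing g = a_0 + a_1 x + a_2 x^2, the coefficients solve the normal equations G · a = b where
  G_{ij} = <φ_i, φ_j> and b_i = <f, φ_i>, with φ_0 = 1, φ_1 = x, φ_2 = x^2.
G =
  [2, 0, 2/3]
  [0, 2/3, 0]
  [2/3, 0, 2/5],
b = (-8/3, 16/5, -8/15).
Solving gives a_0 = -2, a_1 = 24/5, a_2 = 2, so
  g(x) = 2*x^2 + 24*x/5 - 2.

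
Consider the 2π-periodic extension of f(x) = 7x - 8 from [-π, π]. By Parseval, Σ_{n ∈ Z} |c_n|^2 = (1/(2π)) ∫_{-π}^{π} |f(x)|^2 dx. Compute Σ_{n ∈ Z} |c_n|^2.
Σ |c_n|^2 = 49π^2/3 + 64

Expand and integrate term by term over [-π, π]:
  ∫ (7x)^2 dx = 49·(2π^3/3); ∫ 2·7·(-8)·x dx = 0 (odd integrand); ∫ (-8)^2 dx = 64·2π.
So (1/(2π)) ∫_{-π}^{π} (7x - 8)^2 dx = 49π^2/3 + 64 = 49π^2/3 + 64.
Parseval ⇒ Σ |c_n|^2 = 49π^2/3 + 64.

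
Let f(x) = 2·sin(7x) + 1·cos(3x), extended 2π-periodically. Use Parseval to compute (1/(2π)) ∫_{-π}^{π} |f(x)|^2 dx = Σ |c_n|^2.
Σ |c_n|^2 = 5/2

Expand |f|^2 and use orthogonality of {sin(nx), cos(mx)} on [-π, π]:
  ∫_{-π}^{π} sin(nx)^2 dx = π, ∫ cos(mx)^2 dx = π, and cross terms integrate to 0.
So ∫_{-π}^{π} f(x)^2 dx = 2^2 · π + 1^2 · π = (4 + 1)π.
Divide by 2π: (4 + 1)/2 = 5/2.
By Parseval, this equals Σ |c_n|^2.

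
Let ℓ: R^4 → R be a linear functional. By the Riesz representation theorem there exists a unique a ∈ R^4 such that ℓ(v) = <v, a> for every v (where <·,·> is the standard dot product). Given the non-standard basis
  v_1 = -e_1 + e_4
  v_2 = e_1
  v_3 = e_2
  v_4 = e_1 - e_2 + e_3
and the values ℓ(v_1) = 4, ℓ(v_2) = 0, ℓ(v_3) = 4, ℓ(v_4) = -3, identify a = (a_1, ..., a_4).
a = (0, 4, 1, 4)

Write a = (a_1, ..., a_4) in the standard basis. For each basis vector v_i, ℓ(v_i) = <v_i, a> is a linear equation in the a_j's. Collect the n equations into a matrix system V a = ℓ, where row i of V is v_i (expressed in the standard basis). Since V is invertible (lower-triangular with 1s on the diagonal, up to permutation), solve by back-substitution:
  V =
[[-1, 0, 0, 1],
 [1, 0, 0, 0],
 [0, 1, 0, 0],
 [1, -1, 1, 0]]
  V a = (4, 0, 4, -3)
Solving gives a = (0, 4, 1, 4).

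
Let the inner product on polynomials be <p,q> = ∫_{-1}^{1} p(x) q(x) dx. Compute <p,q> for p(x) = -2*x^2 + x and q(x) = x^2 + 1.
<p,q> = -32/15

Expand the product: p(x)·q(x) = -2*x^4 + x^3 - 2*x^2 + x.
∫_{-1}^{1} of each monomial x^k gives [2/(k+1) if k even, 0 if k odd]. Integrating term-by-term (or equivalently evaluating the antiderivative F(x) = -2*x^5/5 + x^4/4 - 2*x^3/3 + x^2/2 at the endpoints):
  F(1) − F(−1) = -19/60 − (109/60) = -32/15.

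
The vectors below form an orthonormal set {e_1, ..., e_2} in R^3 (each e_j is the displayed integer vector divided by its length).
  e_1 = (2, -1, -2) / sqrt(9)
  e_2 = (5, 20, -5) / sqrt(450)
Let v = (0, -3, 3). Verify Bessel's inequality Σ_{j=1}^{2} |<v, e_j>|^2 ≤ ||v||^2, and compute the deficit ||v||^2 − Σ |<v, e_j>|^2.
Σ |<v, e_j>|^2 = 27/2; ||v||^2 = 18; deficit = 9/2

Write each e_j = u_j / sqrt(<u_j, u_j>) where u_j is the displayed integer vector. Then <v, e_j> = <v, u_j> / sqrt(<u_j, u_j>), so |<v, e_j>|^2 = <v, u_j>^2 / <u_j, u_j>.
Coefficients: <v, e_1> = -3/sqrt(9), <v, e_2> = -75/sqrt(450).
Square and sum: Σ |<v, e_j>|^2 = 27/2.
Compute ||v||^2 = v·v = 18.
Deficit = 18 − 27/2 = 9/2 ≥ 0, confirming Bessel's inequality. (The deficit equals ||v − Σ <v,e_j> e_j||^2, the squared distance from v to span{e_j}.)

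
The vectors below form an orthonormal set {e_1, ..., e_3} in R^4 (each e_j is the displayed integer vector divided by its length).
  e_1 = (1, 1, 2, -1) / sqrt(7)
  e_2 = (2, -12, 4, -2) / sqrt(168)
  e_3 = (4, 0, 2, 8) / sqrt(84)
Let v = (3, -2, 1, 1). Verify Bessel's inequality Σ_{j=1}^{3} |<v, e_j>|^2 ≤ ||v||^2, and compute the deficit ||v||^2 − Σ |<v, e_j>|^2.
Σ |<v, e_j>|^2 = 87/7; ||v||^2 = 15; deficit = 18/7

Write each e_j = u_j / sqrt(<u_j, u_j>) where u_j is the displayed integer vector. Then <v, e_j> = <v, u_j> / sqrt(<u_j, u_j>), so |<v, e_j>|^2 = <v, u_j>^2 / <u_j, u_j>.
Coefficients: <v, e_1> = 2/sqrt(7), <v, e_2> = 32/sqrt(168), <v, e_3> = 22/sqrt(84).
Square and sum: Σ |<v, e_j>|^2 = 87/7.
Compute ||v||^2 = v·v = 15.
Deficit = 15 − 87/7 = 18/7 ≥ 0, confirming Bessel's inequality. (The deficit equals ||v − Σ <v,e_j> e_j||^2, the squared distance from v to span{e_j}.)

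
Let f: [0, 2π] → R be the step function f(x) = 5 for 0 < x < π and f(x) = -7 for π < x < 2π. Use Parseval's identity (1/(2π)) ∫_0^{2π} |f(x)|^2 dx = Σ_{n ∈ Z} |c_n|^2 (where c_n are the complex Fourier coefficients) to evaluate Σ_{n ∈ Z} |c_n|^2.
Σ |c_n|^2 = 37

Parseval equates the L^2 energy of f (normalised by 1/(2π)) with the ℓ^2 sum of its Fourier coefficients: (1/(2π)) ∫_0^{2π} |f|^2 = Σ |c_n|^2.
Compute the left side: (1/(2π)) [∫_0^π 5^2 dx + ∫_π^{2π} (-7)^2 dx] = (1/(2π)) · (25π + 49π) = (25 + 49)/2 = 37.
So Σ_{n ∈ Z} |c_n|^2 = 37.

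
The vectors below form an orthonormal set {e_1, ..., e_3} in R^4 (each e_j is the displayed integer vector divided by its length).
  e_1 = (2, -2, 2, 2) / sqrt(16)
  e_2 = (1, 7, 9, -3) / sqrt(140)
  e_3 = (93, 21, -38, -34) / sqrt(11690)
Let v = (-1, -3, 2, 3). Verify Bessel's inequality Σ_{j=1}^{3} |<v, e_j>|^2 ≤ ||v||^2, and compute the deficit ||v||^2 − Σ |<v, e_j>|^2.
Σ |<v, e_j>|^2 = 23; ||v||^2 = 23; deficit = 0

Write each e_j = u_j / sqrt(<u_j, u_j>) where u_j is the displayed integer vector. Then <v, e_j> = <v, u_j> / sqrt(<u_j, u_j>), so |<v, e_j>|^2 = <v, u_j>^2 / <u_j, u_j>.
Coefficients: <v, e_1> = 14/sqrt(16), <v, e_2> = -13/sqrt(140), <v, e_3> = -334/sqrt(11690).
Square and sum: Σ |<v, e_j>|^2 = 23.
Compute ||v||^2 = v·v = 23.
Deficit = 23 − 23 = 0 ≥ 0, confirming Bessel's inequality. (The deficit equals ||v − Σ <v,e_j> e_j||^2, the squared distance from v to span{e_j}.)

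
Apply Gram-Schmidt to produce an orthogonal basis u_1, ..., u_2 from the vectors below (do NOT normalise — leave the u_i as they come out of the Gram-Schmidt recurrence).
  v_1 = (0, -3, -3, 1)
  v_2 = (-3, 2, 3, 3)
Orthogonal basis:
  u_1 = (0, -3, -3, 1)
  u_2 = (-3, 2/19, 21/19, 69/19)

Apply the Gram-Schmidt recurrence
  u_1 = v_1
  u_i = v_i − Σ_{j<i} ((v_i · u_j) / (u_j · u_j)) · u_j.

Step by step this gives:
  u_1 = (0, -3, -3, 1)
  u_2 = (-3, 2/19, 21/19, 69/19)

Orthogonality check:
  u_2 · u_1 = 0 (should be 0)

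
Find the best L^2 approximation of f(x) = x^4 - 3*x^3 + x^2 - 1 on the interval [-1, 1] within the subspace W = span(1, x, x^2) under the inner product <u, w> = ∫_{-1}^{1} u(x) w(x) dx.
g(x) = 13*x^2/7 - 9*x/5 - 38/35

The best approximation g ∈ W is the orthogonal projection of f onto W. Writing g = a_0 + a_1 x + a_2 x^2, the coefficients solve the normal equations G · a = b where
  G_{ij} = <φ_i, φ_j> and b_i = <f, φ_i>, with φ_0 = 1, φ_1 = x, φ_2 = x^2.
G =
  [2, 0, 2/3]
  [0, 2/3, 0]
  [2/3, 0, 2/5],
b = (-14/15, -6/5, 2/105).
Solving gives a_0 = -38/35, a_1 = -9/5, a_2 = 13/7, so
  g(x) = 13*x^2/7 - 9*x/5 - 38/35.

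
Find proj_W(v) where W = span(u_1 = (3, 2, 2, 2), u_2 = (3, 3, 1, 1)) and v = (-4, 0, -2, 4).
proj_W(v) = (-84/59, -114/59, 2/59, 2/59)

Set up U = [u_1 | ... | u_2] ∈ R^(4×2). The projector onto W = col(U) is P = U (U^T U)^(-1) U^T.
Compute U^T U =
  [21, 19]
  [19, 20],
and U^T v = (-8, -10).
Solve U^T U · c = U^T v for the coefficients: c = (30/59, -58/59). The projection is proj_W(v) = U c.
Check: (v - proj_W(v)) · u_1 = 0  (should be 0).
Check: (v - proj_W(v)) · u_2 = 0  (should be 0).
Result: proj_W(v) = (-84/59, -114/59, 2/59, 2/59).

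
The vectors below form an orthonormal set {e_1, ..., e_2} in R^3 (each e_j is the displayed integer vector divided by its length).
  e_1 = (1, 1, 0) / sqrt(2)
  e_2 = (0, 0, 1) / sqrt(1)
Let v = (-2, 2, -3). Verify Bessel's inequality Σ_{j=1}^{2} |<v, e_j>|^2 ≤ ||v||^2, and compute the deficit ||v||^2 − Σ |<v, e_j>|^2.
Σ |<v, e_j>|^2 = 9; ||v||^2 = 17; deficit = 8

Write each e_j = u_j / sqrt(<u_j, u_j>) where u_j is the displayed integer vector. Then <v, e_j> = <v, u_j> / sqrt(<u_j, u_j>), so |<v, e_j>|^2 = <v, u_j>^2 / <u_j, u_j>.
Coefficients: <v, e_1> = 0/sqrt(2), <v, e_2> = -3/sqrt(1).
Square and sum: Σ |<v, e_j>|^2 = 9.
Compute ||v||^2 = v·v = 17.
Deficit = 17 − 9 = 8 ≥ 0, confirming Bessel's inequality. (The deficit equals ||v − Σ <v,e_j> e_j||^2, the squared distance from v to span{e_j}.)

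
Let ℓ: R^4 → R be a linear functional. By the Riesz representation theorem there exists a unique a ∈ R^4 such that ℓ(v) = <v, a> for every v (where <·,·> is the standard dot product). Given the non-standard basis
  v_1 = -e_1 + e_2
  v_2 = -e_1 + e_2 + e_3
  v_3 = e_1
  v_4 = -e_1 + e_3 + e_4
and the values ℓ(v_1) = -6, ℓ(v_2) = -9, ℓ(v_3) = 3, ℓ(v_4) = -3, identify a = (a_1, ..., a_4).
a = (3, -3, -3, 3)

Write a = (a_1, ..., a_4) in the standard basis. For each basis vector v_i, ℓ(v_i) = <v_i, a> is a linear equation in the a_j's. Collect the n equations into a matrix system V a = ℓ, where row i of V is v_i (expressed in the standard basis). Since V is invertible (lower-triangular with 1s on the diagonal, up to permutation), solve by back-substitution:
  V =
[[-1, 1, 0, 0],
 [-1, 1, 1, 0],
 [1, 0, 0, 0],
 [-1, 0, 1, 1]]
  V a = (-6, -9, 3, -3)
Solving gives a = (3, -3, -3, 3).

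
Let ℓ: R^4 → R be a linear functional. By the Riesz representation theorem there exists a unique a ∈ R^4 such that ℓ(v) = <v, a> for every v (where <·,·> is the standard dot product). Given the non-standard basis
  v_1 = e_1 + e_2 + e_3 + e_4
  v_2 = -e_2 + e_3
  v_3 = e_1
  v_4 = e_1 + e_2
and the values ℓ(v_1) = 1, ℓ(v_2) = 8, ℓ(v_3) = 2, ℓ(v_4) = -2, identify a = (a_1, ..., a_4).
a = (2, -4, 4, -1)

Write a = (a_1, ..., a_4) in the standard basis. For each basis vector v_i, ℓ(v_i) = <v_i, a> is a linear equation in the a_j's. Collect the n equations into a matrix system V a = ℓ, where row i of V is v_i (expressed in the standard basis). Since V is invertible (lower-triangular with 1s on the diagonal, up to permutation), solve by back-substitution:
  V =
[[1, 1, 1, 1],
 [0, -1, 1, 0],
 [1, 0, 0, 0],
 [1, 1, 0, 0]]
  V a = (1, 8, 2, -2)
Solving gives a = (2, -4, 4, -1).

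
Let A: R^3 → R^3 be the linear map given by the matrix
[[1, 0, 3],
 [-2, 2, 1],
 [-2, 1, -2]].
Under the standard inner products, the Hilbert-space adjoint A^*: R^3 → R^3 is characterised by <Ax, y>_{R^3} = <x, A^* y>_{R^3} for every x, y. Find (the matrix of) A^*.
A^* = A^T =
[[1, -2, -2],
 [0, 2, 1],
 [3, 1, -2]]

For real matrices with standard dot products, the defining identity <Ax, y> = <x, A^* y> gives (Ax)^T y = x^T (A^*) y, i.e. x^T A^T y = x^T (A^*) y. Since this holds for all x, y, we must have A^* = A^T. Therefore
A^* =
[[1, -2, -2],
 [0, 2, 1],
 [3, 1, -2]].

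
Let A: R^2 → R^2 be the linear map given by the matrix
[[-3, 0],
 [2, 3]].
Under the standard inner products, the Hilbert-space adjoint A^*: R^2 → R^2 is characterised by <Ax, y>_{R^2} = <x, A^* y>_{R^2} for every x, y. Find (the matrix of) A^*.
A^* = A^T =
[[-3, 2],
 [0, 3]]

For real matrices with standard dot products, the defining identity <Ax, y> = <x, A^* y> gives (Ax)^T y = x^T (A^*) y, i.e. x^T A^T y = x^T (A^*) y. Since this holds for all x, y, we must have A^* = A^T. Therefore
A^* =
[[-3, 2],
 [0, 3]].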